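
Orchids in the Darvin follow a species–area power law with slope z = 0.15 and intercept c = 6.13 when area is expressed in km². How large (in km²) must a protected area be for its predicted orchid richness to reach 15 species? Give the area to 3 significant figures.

390 km²

15 = 6.13 × A^0.15  ⇒  A^0.15 = 15/6.13 = 2.447
ln A = ln(2.447) / 0.15 = 0.8949 / 0.15 = 5.9657
A = e^5.9657 ≈ 389.8 km²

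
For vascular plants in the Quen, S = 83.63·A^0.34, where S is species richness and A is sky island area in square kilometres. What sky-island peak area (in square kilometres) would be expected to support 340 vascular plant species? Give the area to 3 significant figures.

61.9 square kilometres

340 = 83.63 × A^0.34  ⇒  A^0.34 = 340/83.63 = 4.066
ln A = ln(4.066) / 0.34 = 1.4025 / 0.34 = 4.1251
A = e^4.1251 ≈ 61.88 square kilometres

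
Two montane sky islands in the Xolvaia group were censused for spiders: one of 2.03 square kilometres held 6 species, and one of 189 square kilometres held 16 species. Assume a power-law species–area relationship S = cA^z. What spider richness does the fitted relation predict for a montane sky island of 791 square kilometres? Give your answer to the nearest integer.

z = ln(16/6) / ln(189/2.03) = 0.9808 / 4.5337 = 0.2163
c = 6 / 2.03^0.2163 = 6 / 1.166 = 5.148
S₃ = 5.148 × 791^0.2163 = 5.148 × 4.236 ≈ 21.81

22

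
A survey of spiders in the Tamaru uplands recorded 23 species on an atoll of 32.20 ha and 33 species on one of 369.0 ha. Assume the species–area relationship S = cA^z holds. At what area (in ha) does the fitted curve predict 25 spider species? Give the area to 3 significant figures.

z = ln(33/23) / ln(369/32.2) = 0.3610 / 2.4388 = 0.1480
c = 23 / 32.2^0.1480 = 23 / 1.672 = 13.76
A = (25/13.76)^(1/0.1480) ⇒ ln A = ln(1.817)/0.1480 = 4.0353
A = e^4.0353 ≈ 56.56 ha

56.6 ha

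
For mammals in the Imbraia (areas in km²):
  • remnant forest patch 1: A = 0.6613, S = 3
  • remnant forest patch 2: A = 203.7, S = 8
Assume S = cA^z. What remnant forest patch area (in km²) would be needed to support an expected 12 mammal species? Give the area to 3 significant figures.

2180 km²

z = ln(8/3) / ln(203.7/0.6613) = 0.9808 / 5.7302 = 0.1712
c = 3 / 0.6613^0.1712 = 3 / 0.9317 = 3.22
A = (12/3.22)^(1/0.1712) ⇒ ln A = ln(3.727)/0.1712 = 7.6855
A = e^7.6855 ≈ 2176 km²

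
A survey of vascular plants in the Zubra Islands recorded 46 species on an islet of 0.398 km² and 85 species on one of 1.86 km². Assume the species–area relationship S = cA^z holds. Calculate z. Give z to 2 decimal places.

0.40

Taking logs: ln S = ln c + z ln A, so z = (ln S₂ − ln S₁)/(ln A₂ − ln A₁).
z = ln(85/46) / ln(1.86/0.398) = ln(1.848) / ln(4.673) = 0.6140 / 1.5419 = 0.3982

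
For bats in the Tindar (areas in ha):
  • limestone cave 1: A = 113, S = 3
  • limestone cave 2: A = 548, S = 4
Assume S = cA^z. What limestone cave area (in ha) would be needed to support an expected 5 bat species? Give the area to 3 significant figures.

z = ln(4/3) / ln(548/113) = 0.2877 / 1.5789 = 0.1822
c = 3 / 113^0.1822 = 3 / 2.366 = 1.268
A = (5/1.268)^(1/0.1822) ⇒ ln A = ln(3.944)/0.1822 = 7.5310
A = e^7.5310 ≈ 1865 ha

1860 ha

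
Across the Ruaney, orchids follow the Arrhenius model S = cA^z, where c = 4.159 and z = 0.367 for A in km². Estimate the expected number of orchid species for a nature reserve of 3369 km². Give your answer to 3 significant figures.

82.0

S = 4.159 × 3369^0.367 = 4.159 × 19.71 ≈ 81.96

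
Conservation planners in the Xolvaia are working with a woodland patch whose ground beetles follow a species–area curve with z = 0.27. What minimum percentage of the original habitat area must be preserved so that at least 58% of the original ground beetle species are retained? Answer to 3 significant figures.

13.3%

Need (A_new/A_old)^0.27 = 0.58, so A_new/A_old = 0.58^(1/0.27) = 0.58^3.704
ln(A_new/A_old) = ln 0.58 / 0.27 = -0.5447 / 0.27 = -2.0175
A_new/A_old = e^-2.0175 ≈ 0.133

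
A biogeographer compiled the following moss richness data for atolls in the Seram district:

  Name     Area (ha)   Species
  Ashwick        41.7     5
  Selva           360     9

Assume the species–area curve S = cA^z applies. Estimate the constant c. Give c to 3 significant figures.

1.81

z = ln(S₂/S₁) / ln(A₂/A₁) = ln(9/5) / ln(360/41.7) = 0.5878 / 2.1556 = 0.2727
c = S₁ / A₁^z = 5 / 41.7^0.2727 = 5 / 2.766 = 1.808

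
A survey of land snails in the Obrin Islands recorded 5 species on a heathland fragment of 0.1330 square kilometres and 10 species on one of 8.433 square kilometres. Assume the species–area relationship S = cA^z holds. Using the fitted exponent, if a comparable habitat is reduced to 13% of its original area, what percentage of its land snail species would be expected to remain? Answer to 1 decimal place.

71.1%

z = ln(10/5) / ln(8.433/0.133) = 0.6931 / 4.1496 = 0.1670
S_new/S_old = (A_new/A_old)^z = 0.13^0.1670 = exp(0.1670 × -2.0402) = 0.7112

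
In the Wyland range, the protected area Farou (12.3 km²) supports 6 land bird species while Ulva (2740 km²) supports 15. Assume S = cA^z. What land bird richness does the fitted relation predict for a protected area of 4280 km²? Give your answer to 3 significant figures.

16.2

z = ln(15/6) / ln(2740/12.3) = 0.9163 / 5.4061 = 0.1695
c = 6 / 12.3^0.1695 = 6 / 1.53 = 3.921
S₃ = 3.921 × 4280^0.1695 = 3.921 × 4.126 ≈ 16.18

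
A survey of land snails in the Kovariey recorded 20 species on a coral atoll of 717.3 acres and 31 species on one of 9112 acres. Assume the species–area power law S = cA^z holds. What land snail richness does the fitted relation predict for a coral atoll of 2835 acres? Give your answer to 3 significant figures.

25.3

z = ln(31/20) / ln(9112/717.3) = 0.4383 / 2.5419 = 0.1724
c = 20 / 717.3^0.1724 = 20 / 3.107 = 6.437
S₃ = 6.437 × 2835^0.1724 = 6.437 × 3.938 ≈ 25.35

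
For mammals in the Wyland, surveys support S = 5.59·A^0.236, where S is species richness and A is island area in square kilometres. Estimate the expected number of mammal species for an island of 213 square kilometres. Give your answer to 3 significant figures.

19.8

S = 5.59 × 213^0.236
ln S = ln 5.59 + 0.236 × ln 213 = 1.7210 + 0.236 × 5.3613 = 2.9862
S = e^2.9862 ≈ 19.81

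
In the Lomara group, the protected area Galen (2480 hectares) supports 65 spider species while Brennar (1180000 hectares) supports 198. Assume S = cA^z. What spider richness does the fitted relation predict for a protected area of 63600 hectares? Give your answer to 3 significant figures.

z = ln(198/65) / ln(1180000/2480) = 1.1139 / 6.1650 = 0.1807
c = 65 / 2480^0.1807 = 65 / 4.105 = 15.83
S₃ = 15.83 × 63600^0.1807 = 15.83 × 7.377 ≈ 116.8

117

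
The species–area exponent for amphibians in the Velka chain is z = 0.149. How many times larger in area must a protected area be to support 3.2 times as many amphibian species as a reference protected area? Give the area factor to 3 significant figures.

2460

(A₂/A₁)^0.149 = 3.2, so A₂/A₁ = 3.2^(1/0.149) = 3.2^6.711
ln(A₂/A₁) = ln 3.2 / 0.149 = 1.1632 / 0.149 = 7.8064
A₂/A₁ = e^7.8064 ≈ 2456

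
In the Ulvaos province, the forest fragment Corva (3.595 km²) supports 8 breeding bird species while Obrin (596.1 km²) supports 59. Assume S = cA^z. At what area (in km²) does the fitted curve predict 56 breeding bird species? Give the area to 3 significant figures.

522 km²

z = ln(59/8) / ln(596.1/3.595) = 1.9981 / 5.1109 = 0.3910
c = 8 / 3.595^0.3910 = 8 / 1.649 = 4.851
A = (56/4.851)^(1/0.3910) ⇒ ln A = ln(11.54)/0.3910 = 6.2569
A = e^6.2569 ≈ 521.6 km²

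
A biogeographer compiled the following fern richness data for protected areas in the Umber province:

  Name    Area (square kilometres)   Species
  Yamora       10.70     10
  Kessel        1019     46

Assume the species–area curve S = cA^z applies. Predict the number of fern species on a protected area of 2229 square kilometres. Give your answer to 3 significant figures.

z = ln(46/10) / ln(1019/10.7) = 1.5261 / 4.5563 = 0.3349
c = 10 / 10.7^0.3349 = 10 / 2.212 = 4.521
S₃ = 4.521 × 2229^0.3349 = 4.521 × 13.22 ≈ 59.79

59.8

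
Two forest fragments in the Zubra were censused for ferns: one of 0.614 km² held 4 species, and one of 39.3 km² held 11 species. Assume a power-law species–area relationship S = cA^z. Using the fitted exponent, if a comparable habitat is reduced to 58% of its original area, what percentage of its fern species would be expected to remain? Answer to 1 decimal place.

z = ln(11/4) / ln(39.3/0.614) = 1.0116 / 4.1590 = 0.2432
S_new/S_old = (A_new/A_old)^z = 0.58^0.2432 = exp(0.2432 × -0.5447) = 0.8759

87.6%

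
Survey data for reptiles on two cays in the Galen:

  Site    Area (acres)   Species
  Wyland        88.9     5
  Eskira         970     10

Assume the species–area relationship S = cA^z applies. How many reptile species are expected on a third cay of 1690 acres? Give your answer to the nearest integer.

12

z = ln(10/5) / ln(970/88.9) = 0.6931 / 2.3898 = 0.2900
c = 5 / 88.9^0.2900 = 5 / 3.675 = 1.361
S₃ = 1.361 × 1690^0.2900 = 1.361 × 8.634 ≈ 11.75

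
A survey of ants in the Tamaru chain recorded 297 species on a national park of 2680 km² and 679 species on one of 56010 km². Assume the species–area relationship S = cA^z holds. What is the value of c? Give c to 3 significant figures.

34.7

z = ln(S₂/S₁) / ln(A₂/A₁) = ln(679/297) / ln(56010/2680) = 0.8269 / 3.0397 = 0.2720
c = S₁ / A₁^z = 297 / 2680^0.2720 = 297 / 8.562 = 34.69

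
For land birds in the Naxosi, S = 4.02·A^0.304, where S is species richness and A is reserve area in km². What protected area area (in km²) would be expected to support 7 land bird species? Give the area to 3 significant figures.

7 = 4.02 × A^0.304  ⇒  A^0.304 = 7/4.02 = 1.741
ln A = ln(1.741) / 0.304 = 0.5546 / 0.304 = 1.8244
A = e^1.8244 ≈ 6.199 km²

6.20 km²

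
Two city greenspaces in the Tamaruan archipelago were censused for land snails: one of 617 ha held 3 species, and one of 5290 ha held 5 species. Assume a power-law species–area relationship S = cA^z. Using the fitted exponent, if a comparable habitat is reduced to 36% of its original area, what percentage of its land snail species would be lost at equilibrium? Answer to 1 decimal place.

21.6%

z = ln(5/3) / ln(5290/617) = 0.5108 / 2.1487 = 0.2377
S_new/S_old = (A_new/A_old)^z = 0.36^0.2377 = exp(0.2377 × -1.0217) = 0.7844
Fraction lost = 1 − 0.7844 = 0.2156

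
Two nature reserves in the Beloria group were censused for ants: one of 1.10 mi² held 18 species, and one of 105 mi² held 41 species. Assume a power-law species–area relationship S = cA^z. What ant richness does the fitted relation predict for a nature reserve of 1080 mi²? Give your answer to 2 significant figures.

62

z = ln(41/18) / ln(105/1.1) = 0.8232 / 4.5587 = 0.1806
c = 18 / 1.1^0.1806 = 18 / 1.017 = 17.69
S₃ = 17.69 × 1080^0.1806 = 17.69 × 3.53 ≈ 62.46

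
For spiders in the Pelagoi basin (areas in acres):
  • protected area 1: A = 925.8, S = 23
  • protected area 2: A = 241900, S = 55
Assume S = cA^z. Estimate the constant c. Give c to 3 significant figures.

z = ln(S₂/S₁) / ln(A₂/A₁) = ln(55/23) / ln(241900/925.8) = 0.8718 / 5.5656 = 0.1566
c = S₁ / A₁^z = 23 / 925.8^0.1566 = 23 / 2.915 = 7.889

7.89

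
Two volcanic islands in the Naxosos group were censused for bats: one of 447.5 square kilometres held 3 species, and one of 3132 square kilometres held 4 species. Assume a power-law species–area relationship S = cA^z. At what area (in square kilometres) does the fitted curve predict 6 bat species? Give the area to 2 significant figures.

49000 square kilometres

z = ln(4/3) / ln(3132/447.5) = 0.2877 / 1.9458 = 0.1479
c = 3 / 447.5^0.1479 = 3 / 2.466 = 1.217
A = (6/1.217)^(1/0.1479) ⇒ ln A = ln(4.931)/0.1479 = 10.7918
A = e^10.7918 ≈ 48621 square kilometres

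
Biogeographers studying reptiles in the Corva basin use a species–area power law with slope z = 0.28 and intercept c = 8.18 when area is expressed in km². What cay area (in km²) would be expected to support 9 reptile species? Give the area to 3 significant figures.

9 = 8.18 × A^0.28  ⇒  A^0.28 = 9/8.18 = 1.1
ln A = ln(1.1) / 0.28 = 0.0955 / 0.28 = 0.3412
A = e^0.3412 ≈ 1.407 km²

1.41 km²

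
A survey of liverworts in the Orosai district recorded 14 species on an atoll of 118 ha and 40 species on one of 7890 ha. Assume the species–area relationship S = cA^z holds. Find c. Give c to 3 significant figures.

4.25

z = ln(S₂/S₁) / ln(A₂/A₁) = ln(40/14) / ln(7890/118) = 1.0498 / 4.2027 = 0.2498
c = S₁ / A₁^z = 14 / 118^0.2498 = 14 / 3.293 = 4.252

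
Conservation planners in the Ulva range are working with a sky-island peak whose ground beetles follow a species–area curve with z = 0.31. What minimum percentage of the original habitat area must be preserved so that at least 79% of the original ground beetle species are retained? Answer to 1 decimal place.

46.7%

Need (A_new/A_old)^0.31 = 0.79, so A_new/A_old = 0.79^(1/0.31) = 0.79^3.226
ln(A_new/A_old) = ln 0.79 / 0.31 = -0.2357 / 0.31 = -0.7604
A_new/A_old = e^-0.7604 ≈ 0.4675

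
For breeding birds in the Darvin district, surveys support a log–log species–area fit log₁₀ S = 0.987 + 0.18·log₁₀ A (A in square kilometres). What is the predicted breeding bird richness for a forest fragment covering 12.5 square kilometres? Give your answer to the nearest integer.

S = 9.705 × 12.5^0.18 = 9.705 × 1.576 ≈ 15.29

15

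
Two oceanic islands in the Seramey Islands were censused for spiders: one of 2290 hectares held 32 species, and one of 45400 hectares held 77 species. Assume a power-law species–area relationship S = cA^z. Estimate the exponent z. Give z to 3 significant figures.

Taking logs: ln S = ln c + z ln A, so z = (ln S₂ − ln S₁)/(ln A₂ − ln A₁).
z = ln(77/32) / ln(45400/2290) = ln(2.406) / ln(19.83) = 0.8781 / 2.9870 = 0.2940

0.294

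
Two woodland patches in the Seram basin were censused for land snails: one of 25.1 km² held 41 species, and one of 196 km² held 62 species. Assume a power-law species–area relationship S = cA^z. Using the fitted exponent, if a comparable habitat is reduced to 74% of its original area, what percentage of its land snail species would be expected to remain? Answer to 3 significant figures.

z = ln(62/41) / ln(196/25.1) = 0.4136 / 2.0552 = 0.2012
S_new/S_old = (A_new/A_old)^z = 0.74^0.2012 = exp(0.2012 × -0.3011) = 0.9412

94.1%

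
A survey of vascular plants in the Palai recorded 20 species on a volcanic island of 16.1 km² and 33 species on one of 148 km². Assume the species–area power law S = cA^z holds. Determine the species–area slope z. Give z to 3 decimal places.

0.226

Taking logs: ln S = ln c + z ln A, so z = (ln S₂ − ln S₁)/(ln A₂ − ln A₁).
z = ln(33/20) / ln(148/16.1) = ln(1.65) / ln(9.193) = 0.5008 / 2.2184 = 0.2257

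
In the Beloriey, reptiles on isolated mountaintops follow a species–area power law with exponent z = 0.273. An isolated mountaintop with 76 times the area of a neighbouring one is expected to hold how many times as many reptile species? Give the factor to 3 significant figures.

S₂/S₁ = (A₂/A₁)^z = 76^0.273
ln(S₂/S₁) = 0.273 × ln 76 = 0.273 × 4.3307 = 1.1823
S₂/S₁ = e^1.1823 ≈ 3.262

3.26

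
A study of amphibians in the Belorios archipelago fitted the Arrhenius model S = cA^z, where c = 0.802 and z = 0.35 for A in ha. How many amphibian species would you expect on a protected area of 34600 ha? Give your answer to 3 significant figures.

31.1

S = 0.802 × 34600^0.35 = 0.802 × 38.79 ≈ 31.11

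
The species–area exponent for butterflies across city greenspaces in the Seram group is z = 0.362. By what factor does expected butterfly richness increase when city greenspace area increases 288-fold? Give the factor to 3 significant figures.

7.77

S₂/S₁ = (A₂/A₁)^z = 288^0.362
ln(S₂/S₁) = 0.362 × ln 288 = 0.362 × 5.6630 = 2.0500
S₂/S₁ = e^2.0500 ≈ 7.768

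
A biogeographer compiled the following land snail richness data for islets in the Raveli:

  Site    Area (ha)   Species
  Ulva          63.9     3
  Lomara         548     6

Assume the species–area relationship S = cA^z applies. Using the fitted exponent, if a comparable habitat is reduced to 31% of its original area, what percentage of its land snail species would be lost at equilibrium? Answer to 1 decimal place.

31.5%

z = ln(6/3) / ln(548/63.9) = 0.6931 / 2.1490 = 0.3226
S_new/S_old = (A_new/A_old)^z = 0.31^0.3226 = exp(0.3226 × -1.1712) = 0.6854
Fraction lost = 1 − 0.6854 = 0.3146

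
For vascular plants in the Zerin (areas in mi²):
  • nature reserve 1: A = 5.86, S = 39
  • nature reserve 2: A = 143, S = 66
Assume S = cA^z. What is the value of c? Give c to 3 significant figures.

29.1

z = ln(S₂/S₁) / ln(A₂/A₁) = ln(66/39) / ln(143/5.86) = 0.5261 / 3.1947 = 0.1647
c = S₁ / A₁^z = 39 / 5.86^0.1647 = 39 / 1.338 = 29.15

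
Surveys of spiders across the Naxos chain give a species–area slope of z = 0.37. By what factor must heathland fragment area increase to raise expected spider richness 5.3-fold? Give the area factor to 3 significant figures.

90.7

(A₂/A₁)^0.37 = 5.3, so A₂/A₁ = 5.3^(1/0.37) = 5.3^2.703
ln(A₂/A₁) = ln 5.3 / 0.37 = 1.6677 / 0.37 = 4.5073
A₂/A₁ = e^4.5073 ≈ 90.68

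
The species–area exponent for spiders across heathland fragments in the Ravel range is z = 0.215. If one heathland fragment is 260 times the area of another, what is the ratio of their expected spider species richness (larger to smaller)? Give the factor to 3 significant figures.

S₂/S₁ = (A₂/A₁)^z = 260^0.215
ln(S₂/S₁) = 0.215 × ln 260 = 0.215 × 5.5607 = 1.1955
S₂/S₁ = e^1.1955 ≈ 3.305

3.31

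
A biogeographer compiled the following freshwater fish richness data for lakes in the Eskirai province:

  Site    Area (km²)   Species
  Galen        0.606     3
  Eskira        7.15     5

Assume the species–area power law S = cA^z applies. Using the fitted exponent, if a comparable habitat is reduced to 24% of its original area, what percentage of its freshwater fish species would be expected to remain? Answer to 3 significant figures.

z = ln(5/3) / ln(7.15/0.606) = 0.5108 / 2.4680 = 0.2070
S_new/S_old = (A_new/A_old)^z = 0.24^0.2070 = exp(0.2070 × -1.4271) = 0.7442

74.4%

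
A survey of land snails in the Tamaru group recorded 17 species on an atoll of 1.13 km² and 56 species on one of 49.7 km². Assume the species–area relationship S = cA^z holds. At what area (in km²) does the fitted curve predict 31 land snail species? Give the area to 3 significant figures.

7.61 km²

z = ln(56/17) / ln(49.7/1.13) = 1.1921 / 3.7838 = 0.3151
c = 17 / 1.13^0.3151 = 17 / 1.039 = 16.36
A = (31/16.36)^(1/0.3151) ⇒ ln A = ln(1.895)/0.3151 = 2.0290
A = e^2.0290 ≈ 7.607 km²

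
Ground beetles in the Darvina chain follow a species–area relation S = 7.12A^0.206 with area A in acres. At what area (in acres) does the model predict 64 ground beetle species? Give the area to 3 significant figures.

64 = 7.12 × A^0.206  ⇒  A^0.206 = 64/7.12 = 8.989
ln A = ln(8.989) / 0.206 = 2.1960 / 0.206 = 10.6601
A = e^10.6601 ≈ 42620 acres

42600 acres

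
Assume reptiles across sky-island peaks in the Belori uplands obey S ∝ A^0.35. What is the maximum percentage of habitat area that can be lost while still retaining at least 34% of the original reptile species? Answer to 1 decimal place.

Need (A_new/A_old)^0.35 = 0.34, so A_new/A_old = 0.34^(1/0.35) = 0.34^2.857
ln(A_new/A_old) = ln 0.34 / 0.35 = -1.0788 / 0.35 = -3.0823
A_new/A_old = e^-3.0823 ≈ 0.04585
Fraction that can be lost = 1 − 0.04585 = 0.9541

95.4%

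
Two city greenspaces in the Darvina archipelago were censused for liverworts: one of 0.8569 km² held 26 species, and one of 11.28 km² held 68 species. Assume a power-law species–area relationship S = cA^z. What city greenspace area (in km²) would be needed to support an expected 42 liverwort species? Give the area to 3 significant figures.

3.10 km²

z = ln(68/26) / ln(11.28/0.8569) = 0.9614 / 2.5775 = 0.3730
c = 26 / 0.8569^0.3730 = 26 / 0.944 = 27.54
A = (42/27.54)^(1/0.3730) ⇒ ln A = ln(1.525)/0.3730 = 1.1313
A = e^1.1313 ≈ 3.1 km²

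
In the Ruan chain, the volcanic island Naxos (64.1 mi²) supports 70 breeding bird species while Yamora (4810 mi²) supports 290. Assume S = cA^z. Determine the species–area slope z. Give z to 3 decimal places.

0.329

Taking logs: ln S = ln c + z ln A, so z = (ln S₂ − ln S₁)/(ln A₂ − ln A₁).
z = ln(290/70) / ln(4810/64.1) = ln(4.143) / ln(75.04) = 1.4214 / 4.3180 = 0.3292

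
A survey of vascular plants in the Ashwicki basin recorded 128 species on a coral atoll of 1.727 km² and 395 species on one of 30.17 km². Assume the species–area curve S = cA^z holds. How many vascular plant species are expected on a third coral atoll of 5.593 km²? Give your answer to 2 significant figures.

z = ln(395/128) / ln(30.17/1.727) = 1.1269 / 2.8605 = 0.3939
c = 128 / 1.727^0.3939 = 128 / 1.24 = 103.2
S₃ = 103.2 × 5.593^0.3939 = 103.2 × 1.97 ≈ 203.4

200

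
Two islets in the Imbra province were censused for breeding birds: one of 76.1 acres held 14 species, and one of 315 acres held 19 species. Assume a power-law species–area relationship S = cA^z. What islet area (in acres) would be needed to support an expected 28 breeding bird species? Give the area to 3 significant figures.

1910 acres

z = ln(19/14) / ln(315/76.1) = 0.3054 / 1.4205 = 0.2150
c = 14 / 76.1^0.2150 = 14 / 2.538 = 5.517
A = (28/5.517)^(1/0.2150) ⇒ ln A = ln(5.076)/0.2150 = 7.5563
A = e^7.5563 ≈ 1913 acres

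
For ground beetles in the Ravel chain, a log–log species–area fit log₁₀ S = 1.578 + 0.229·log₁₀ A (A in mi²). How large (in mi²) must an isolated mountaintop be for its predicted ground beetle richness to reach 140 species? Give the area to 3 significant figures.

303 mi²

140 = 37.84 × A^0.229  ⇒  A^0.229 = 140/37.84 = 3.699
ln A = ln(3.699) / 0.229 = 1.3082 / 0.229 = 5.7125
A = e^5.7125 ≈ 302.6 mi²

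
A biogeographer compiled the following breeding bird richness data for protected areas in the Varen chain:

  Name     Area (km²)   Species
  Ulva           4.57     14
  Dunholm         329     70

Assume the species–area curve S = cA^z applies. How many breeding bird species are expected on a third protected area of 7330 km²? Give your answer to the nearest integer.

z = ln(70/14) / ln(329/4.57) = 1.6094 / 4.2765 = 0.3763
c = 14 / 4.57^0.3763 = 14 / 1.772 = 7.903
S₃ = 7.903 × 7330^0.3763 = 7.903 × 28.48 ≈ 225.1

225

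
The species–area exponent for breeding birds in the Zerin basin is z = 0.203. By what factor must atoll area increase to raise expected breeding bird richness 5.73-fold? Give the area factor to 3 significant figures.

(A₂/A₁)^0.203 = 5.73, so A₂/A₁ = 5.73^(1/0.203) = 5.73^4.926
ln(A₂/A₁) = ln 5.73 / 0.203 = 1.7457 / 0.203 = 8.5996
A₂/A₁ = e^8.5996 ≈ 5429

5430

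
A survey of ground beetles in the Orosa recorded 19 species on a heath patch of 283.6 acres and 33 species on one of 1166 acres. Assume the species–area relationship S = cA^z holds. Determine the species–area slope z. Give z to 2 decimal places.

Taking logs: ln S = ln c + z ln A, so z = (ln S₂ − ln S₁)/(ln A₂ − ln A₁).
z = ln(33/19) / ln(1166/283.6) = ln(1.737) / ln(4.111) = 0.5521 / 1.4138 = 0.3905

0.39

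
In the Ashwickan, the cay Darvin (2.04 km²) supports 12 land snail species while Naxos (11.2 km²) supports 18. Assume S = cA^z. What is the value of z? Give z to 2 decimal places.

Taking logs: ln S = ln c + z ln A, so z = (ln S₂ − ln S₁)/(ln A₂ − ln A₁).
z = ln(18/12) / ln(11.2/2.04) = ln(1.5) / ln(5.49) = 0.4055 / 1.7030 = 0.2381

0.24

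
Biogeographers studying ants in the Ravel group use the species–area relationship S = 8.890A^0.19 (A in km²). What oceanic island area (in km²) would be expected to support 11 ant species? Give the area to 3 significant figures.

3.07 km²

11 = 8.89 × A^0.19  ⇒  A^0.19 = 11/8.89 = 1.237
ln A = ln(1.237) / 0.19 = 0.2130 / 0.19 = 1.1209
A = e^1.1209 ≈ 3.068 km²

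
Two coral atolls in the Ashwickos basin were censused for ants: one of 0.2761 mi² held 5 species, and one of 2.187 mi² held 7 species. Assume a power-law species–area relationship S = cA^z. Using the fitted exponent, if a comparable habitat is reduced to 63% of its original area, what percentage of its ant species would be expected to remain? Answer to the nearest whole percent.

93%

z = ln(7/5) / ln(2.187/0.2761) = 0.3365 / 2.0695 = 0.1626
S_new/S_old = (A_new/A_old)^z = 0.63^0.1626 = exp(0.1626 × -0.4620) = 0.9276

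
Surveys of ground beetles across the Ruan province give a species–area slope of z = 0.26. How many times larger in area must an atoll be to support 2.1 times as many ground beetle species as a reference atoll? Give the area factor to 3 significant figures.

(A₂/A₁)^0.26 = 2.1, so A₂/A₁ = 2.1^(1/0.26) = 2.1^3.846
ln(A₂/A₁) = ln 2.1 / 0.26 = 0.7419 / 0.26 = 2.8536
A₂/A₁ = e^2.8536 ≈ 17.35

17.4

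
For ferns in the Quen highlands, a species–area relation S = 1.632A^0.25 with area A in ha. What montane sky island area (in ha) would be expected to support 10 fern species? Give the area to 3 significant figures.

1410 ha

10 = 1.632 × A^0.25  ⇒  A^0.25 = 10/1.632 = 6.127
ln A = ln(6.127) / 0.25 = 1.8128 / 0.25 = 7.2511
A = e^7.2511 ≈ 1410 ha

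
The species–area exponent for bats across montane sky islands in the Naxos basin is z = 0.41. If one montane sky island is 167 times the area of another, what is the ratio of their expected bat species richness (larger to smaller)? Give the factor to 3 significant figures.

S₂/S₁ = (A₂/A₁)^z = 167^0.41
ln(S₂/S₁) = 0.41 × ln 167 = 0.41 × 5.1180 = 2.0984
S₂/S₁ = e^2.0984 ≈ 8.153

8.15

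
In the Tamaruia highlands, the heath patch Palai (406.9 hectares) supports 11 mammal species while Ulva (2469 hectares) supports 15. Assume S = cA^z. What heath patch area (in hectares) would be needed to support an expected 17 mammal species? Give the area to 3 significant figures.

z = ln(15/11) / ln(2469/406.9) = 0.3102 / 1.8030 = 0.1720
c = 11 / 406.9^0.1720 = 11 / 2.811 = 3.913
A = (17/3.913)^(1/0.1720) ⇒ ln A = ln(4.345)/0.1720 = 8.5392
A = e^8.5392 ≈ 5111 hectares

5110 hectares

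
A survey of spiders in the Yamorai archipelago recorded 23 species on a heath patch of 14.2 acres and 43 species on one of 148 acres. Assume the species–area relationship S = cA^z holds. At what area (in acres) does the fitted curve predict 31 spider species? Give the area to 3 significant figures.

43.4 acres

z = ln(43/23) / ln(148/14.2) = 0.6257 / 2.3440 = 0.2669
c = 23 / 14.2^0.2669 = 23 / 2.03 = 11.33
A = (31/11.33)^(1/0.2669) ⇒ ln A = ln(2.737)/0.2669 = 3.7714
A = e^3.7714 ≈ 43.44 acres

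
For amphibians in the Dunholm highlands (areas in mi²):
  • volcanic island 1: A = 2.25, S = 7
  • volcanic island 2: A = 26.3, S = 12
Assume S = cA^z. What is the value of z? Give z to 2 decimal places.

0.22

Taking logs: ln S = ln c + z ln A, so z = (ln S₂ − ln S₁)/(ln A₂ − ln A₁).
z = ln(12/7) / ln(26.3/2.25) = ln(1.714) / ln(11.69) = 0.5390 / 2.4586 = 0.2192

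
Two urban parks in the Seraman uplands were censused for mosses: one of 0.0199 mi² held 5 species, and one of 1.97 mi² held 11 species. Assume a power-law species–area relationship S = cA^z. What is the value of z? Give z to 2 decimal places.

Taking logs: ln S = ln c + z ln A, so z = (ln S₂ − ln S₁)/(ln A₂ − ln A₁).
z = ln(11/5) / ln(1.97/0.0199) = ln(2.2) / ln(98.99) = 0.7885 / 4.5951 = 0.1716

0.17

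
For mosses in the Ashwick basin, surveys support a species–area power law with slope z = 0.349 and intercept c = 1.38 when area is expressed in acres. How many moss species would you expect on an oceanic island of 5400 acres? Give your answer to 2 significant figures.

28

S = 1.38 × 5400^0.349
ln S = ln 1.38 + 0.349 × ln 5400 = 0.3221 + 0.349 × 8.5942 = 3.3214
S = e^3.3214 ≈ 27.7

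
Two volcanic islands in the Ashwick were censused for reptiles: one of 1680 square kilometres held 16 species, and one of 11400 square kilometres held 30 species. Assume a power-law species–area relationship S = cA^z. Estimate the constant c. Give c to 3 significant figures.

1.40

z = ln(S₂/S₁) / ln(A₂/A₁) = ln(30/16) / ln(11400/1680) = 0.6286 / 1.9148 = 0.3283
c = S₁ / A₁^z = 16 / 1680^0.3283 = 16 / 11.45 = 1.397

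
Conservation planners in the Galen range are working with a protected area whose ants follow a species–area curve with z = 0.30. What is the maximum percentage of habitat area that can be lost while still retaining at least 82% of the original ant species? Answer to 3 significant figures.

48.4%

Need (A_new/A_old)^0.3 = 0.82, so A_new/A_old = 0.82^(1/0.3) = 0.82^3.333
ln(A_new/A_old) = ln 0.82 / 0.3 = -0.1985 / 0.3 = -0.6615
A_new/A_old = e^-0.6615 ≈ 0.5161
Fraction that can be lost = 1 − 0.5161 = 0.4839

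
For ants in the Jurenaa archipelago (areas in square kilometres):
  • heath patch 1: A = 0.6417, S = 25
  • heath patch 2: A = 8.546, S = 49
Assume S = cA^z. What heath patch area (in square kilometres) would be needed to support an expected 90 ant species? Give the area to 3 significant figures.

88.6 square kilometres

z = ln(49/25) / ln(8.546/0.6417) = 0.6729 / 2.5891 = 0.2599
c = 25 / 0.6417^0.2599 = 25 / 0.8911 = 28.06
A = (90/28.06)^(1/0.2599) ⇒ ln A = ln(3.208)/0.2599 = 4.4847
A = e^4.4847 ≈ 88.65 square kilometres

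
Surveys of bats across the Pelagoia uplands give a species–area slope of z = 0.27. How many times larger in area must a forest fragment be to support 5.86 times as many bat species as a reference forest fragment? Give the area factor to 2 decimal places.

(A₂/A₁)^0.27 = 5.86, so A₂/A₁ = 5.86^(1/0.27) = 5.86^3.704
ln(A₂/A₁) = ln 5.86 / 0.27 = 1.7681 / 0.27 = 6.5487
A₂/A₁ = e^6.5487 ≈ 698.3

698.34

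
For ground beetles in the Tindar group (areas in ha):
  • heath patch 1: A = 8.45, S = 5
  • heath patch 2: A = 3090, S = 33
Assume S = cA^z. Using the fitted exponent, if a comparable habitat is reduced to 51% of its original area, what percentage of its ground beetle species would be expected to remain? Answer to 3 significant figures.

z = ln(33/5) / ln(3090/8.45) = 1.8871 / 5.9018 = 0.3197
S_new/S_old = (A_new/A_old)^z = 0.51^0.3197 = exp(0.3197 × -0.6733) = 0.8063

80.6%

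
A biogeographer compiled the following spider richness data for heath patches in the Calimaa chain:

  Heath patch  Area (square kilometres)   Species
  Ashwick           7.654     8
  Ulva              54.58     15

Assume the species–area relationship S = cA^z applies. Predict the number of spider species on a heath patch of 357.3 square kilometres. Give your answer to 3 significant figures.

27.4

z = ln(15/8) / ln(54.58/7.654) = 0.6286 / 1.9644 = 0.3200
c = 8 / 7.654^0.3200 = 8 / 1.918 = 4.171
S₃ = 4.171 × 357.3^0.3200 = 4.171 × 6.561 ≈ 27.37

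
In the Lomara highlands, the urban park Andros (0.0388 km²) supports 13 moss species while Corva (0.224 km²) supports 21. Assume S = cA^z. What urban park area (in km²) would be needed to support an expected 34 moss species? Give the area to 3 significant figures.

1.30 km²

z = ln(21/13) / ln(0.224/0.0388) = 0.4796 / 1.7532 = 0.2735
c = 13 / 0.0388^0.2735 = 13 / 0.4111 = 31.62
A = (34/31.62)^(1/0.2735) ⇒ ln A = ln(1.075)/0.2735 = 0.2654
A = e^0.2654 ≈ 1.304 km²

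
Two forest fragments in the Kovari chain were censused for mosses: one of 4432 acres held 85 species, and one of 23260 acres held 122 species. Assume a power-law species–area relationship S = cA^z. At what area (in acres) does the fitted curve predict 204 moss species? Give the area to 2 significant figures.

z = ln(122/85) / ln(23260/4432) = 0.3614 / 1.6579 = 0.2180
c = 85 / 4432^0.2180 = 85 / 6.235 = 13.63
A = (204/13.63)^(1/0.2180) ⇒ ln A = ln(14.96)/0.2180 = 12.4131
A = e^12.4131 ≈ 245994 acres

250000 acres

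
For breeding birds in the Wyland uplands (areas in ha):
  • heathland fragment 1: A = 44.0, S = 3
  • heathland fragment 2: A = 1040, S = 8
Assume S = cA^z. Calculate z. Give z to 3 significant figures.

Taking logs: ln S = ln c + z ln A, so z = (ln S₂ − ln S₁)/(ln A₂ − ln A₁).
z = ln(8/3) / ln(1040/44) = ln(2.667) / ln(23.64) = 0.9808 / 3.1628 = 0.3101

0.310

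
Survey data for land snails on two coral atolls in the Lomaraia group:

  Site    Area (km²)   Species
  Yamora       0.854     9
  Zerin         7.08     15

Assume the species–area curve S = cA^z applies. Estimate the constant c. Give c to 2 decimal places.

9.35

z = ln(S₂/S₁) / ln(A₂/A₁) = ln(15/9) / ln(7.08/0.854) = 0.5108 / 2.1151 = 0.2415
c = S₁ / A₁^z = 9 / 0.854^0.2415 = 9 / 0.9626 = 9.35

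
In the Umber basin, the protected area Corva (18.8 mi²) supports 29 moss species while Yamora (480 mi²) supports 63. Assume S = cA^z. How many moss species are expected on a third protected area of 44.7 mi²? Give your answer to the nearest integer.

36

z = ln(63/29) / ln(480/18.8) = 0.7758 / 3.2399 = 0.2395
c = 29 / 18.8^0.2395 = 29 / 2.019 = 14.36
S₃ = 14.36 × 44.7^0.2395 = 14.36 × 2.484 ≈ 35.68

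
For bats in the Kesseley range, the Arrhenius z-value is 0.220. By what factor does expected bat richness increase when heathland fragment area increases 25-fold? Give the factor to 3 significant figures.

S₂/S₁ = (A₂/A₁)^z = 25^0.22
ln(S₂/S₁) = 0.22 × ln 25 = 0.22 × 3.2189 = 0.7082
S₂/S₁ = e^0.7082 ≈ 2.03

2.03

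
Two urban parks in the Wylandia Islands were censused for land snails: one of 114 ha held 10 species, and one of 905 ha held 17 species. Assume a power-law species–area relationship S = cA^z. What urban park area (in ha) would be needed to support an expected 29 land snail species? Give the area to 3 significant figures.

7280 ha

z = ln(17/10) / ln(905/114) = 0.5306 / 2.0717 = 0.2561
c = 10 / 114^0.2561 = 10 / 3.364 = 2.973
A = (29/2.973)^(1/0.2561) ⇒ ln A = ln(9.755)/0.2561 = 8.8932
A = e^8.8932 ≈ 7282 ha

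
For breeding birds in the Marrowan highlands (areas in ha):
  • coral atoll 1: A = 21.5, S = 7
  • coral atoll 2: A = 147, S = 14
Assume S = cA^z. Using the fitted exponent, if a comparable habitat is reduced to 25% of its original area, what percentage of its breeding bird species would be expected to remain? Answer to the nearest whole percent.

61%

z = ln(14/7) / ln(147/21.5) = 0.6931 / 1.9224 = 0.3606
S_new/S_old = (A_new/A_old)^z = 0.25^0.3606 = exp(0.3606 × -1.3863) = 0.6066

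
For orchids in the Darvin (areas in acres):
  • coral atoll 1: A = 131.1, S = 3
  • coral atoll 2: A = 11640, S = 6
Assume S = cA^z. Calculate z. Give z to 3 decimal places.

0.155

Taking logs: ln S = ln c + z ln A, so z = (ln S₂ − ln S₁)/(ln A₂ − ln A₁).
z = ln(6/3) / ln(11640/131.1) = ln(2) / ln(88.79) = 0.6931 / 4.4862 = 0.1545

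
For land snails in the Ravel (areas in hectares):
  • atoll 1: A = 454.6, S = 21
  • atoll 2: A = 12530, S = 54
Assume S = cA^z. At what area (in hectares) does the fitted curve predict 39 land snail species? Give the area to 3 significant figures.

4000 hectares

z = ln(54/21) / ln(12530/454.6) = 0.9445 / 3.3165 = 0.2848
c = 21 / 454.6^0.2848 = 21 / 5.713 = 3.676
A = (39/3.676)^(1/0.2848) ⇒ ln A = ln(10.61)/0.2848 = 8.2932
A = e^8.2932 ≈ 3996 hectares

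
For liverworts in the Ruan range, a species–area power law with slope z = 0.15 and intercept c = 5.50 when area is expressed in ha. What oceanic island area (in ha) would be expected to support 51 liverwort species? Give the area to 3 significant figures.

51 = 5.5 × A^0.15  ⇒  A^0.15 = 51/5.5 = 9.273
ln A = ln(9.273) / 0.15 = 2.2271 / 0.15 = 14.8472
A = e^14.8472 ≈ 2805756 ha

2810000 ha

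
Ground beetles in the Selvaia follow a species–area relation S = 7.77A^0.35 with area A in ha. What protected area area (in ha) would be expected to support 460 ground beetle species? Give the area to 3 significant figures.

460 = 7.77 × A^0.35  ⇒  A^0.35 = 460/7.77 = 59.2
ln A = ln(59.2) / 0.35 = 4.0810 / 0.35 = 11.6599
A = e^11.6599 ≈ 115830 ha

116000 ha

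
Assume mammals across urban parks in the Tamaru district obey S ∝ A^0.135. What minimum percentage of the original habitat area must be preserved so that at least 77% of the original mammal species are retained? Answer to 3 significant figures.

14.4%

Need (A_new/A_old)^0.135 = 0.77, so A_new/A_old = 0.77^(1/0.135) = 0.77^7.407
ln(A_new/A_old) = ln 0.77 / 0.135 = -0.2614 / 0.135 = -1.9360
A_new/A_old = e^-1.9360 ≈ 0.1443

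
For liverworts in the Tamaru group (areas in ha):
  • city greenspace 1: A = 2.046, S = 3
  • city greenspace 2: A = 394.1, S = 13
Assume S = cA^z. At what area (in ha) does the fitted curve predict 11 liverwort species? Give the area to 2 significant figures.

220 ha

z = ln(13/3) / ln(394.1/2.046) = 1.4663 / 5.2607 = 0.2787
c = 3 / 2.046^0.2787 = 3 / 1.221 = 2.457
A = (11/2.457)^(1/0.2787) ⇒ ln A = ln(4.476)/0.2787 = 5.3773
A = e^5.3773 ≈ 216.4 ha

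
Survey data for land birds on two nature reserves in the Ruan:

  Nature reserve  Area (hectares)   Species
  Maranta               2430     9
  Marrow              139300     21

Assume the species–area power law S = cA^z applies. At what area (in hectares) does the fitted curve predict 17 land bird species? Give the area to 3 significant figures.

50700 hectares

z = ln(21/9) / ln(139300/2430) = 0.8473 / 4.0487 = 0.2093
c = 9 / 2430^0.2093 = 9 / 5.111 = 1.761
A = (17/1.761)^(1/0.2093) ⇒ ln A = ln(9.654)/0.2093 = 10.8347
A = e^10.8347 ≈ 50750 hectares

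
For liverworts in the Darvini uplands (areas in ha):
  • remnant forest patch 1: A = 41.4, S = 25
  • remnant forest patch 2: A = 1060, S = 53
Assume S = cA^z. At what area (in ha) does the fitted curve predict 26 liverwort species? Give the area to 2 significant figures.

49 ha

z = ln(53/25) / ln(1060/41.4) = 0.7514 / 3.2427 = 0.2317
c = 25 / 41.4^0.2317 = 25 / 2.37 = 10.55
A = (26/10.55)^(1/0.2317) ⇒ ln A = ln(2.464)/0.2317 = 3.8925
A = e^3.8925 ≈ 49.04 ha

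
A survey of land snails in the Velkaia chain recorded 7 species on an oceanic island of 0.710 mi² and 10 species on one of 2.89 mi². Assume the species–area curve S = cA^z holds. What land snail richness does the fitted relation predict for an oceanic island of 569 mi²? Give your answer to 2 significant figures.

z = ln(10/7) / ln(2.89/0.71) = 0.3567 / 1.4037 = 0.2541
c = 7 / 0.71^0.2541 = 7 / 0.9167 = 7.636
S₃ = 7.636 × 569^0.2541 = 7.636 × 5.012 ≈ 38.28

38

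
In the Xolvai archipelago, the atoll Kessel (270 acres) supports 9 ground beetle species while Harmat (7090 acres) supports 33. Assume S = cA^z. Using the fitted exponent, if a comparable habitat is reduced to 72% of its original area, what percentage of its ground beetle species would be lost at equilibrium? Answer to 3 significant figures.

12.2%

z = ln(33/9) / ln(7090/270) = 1.2993 / 3.2680 = 0.3976
S_new/S_old = (A_new/A_old)^z = 0.72^0.3976 = exp(0.3976 × -0.3285) = 0.8776
Fraction lost = 1 − 0.8776 = 0.1224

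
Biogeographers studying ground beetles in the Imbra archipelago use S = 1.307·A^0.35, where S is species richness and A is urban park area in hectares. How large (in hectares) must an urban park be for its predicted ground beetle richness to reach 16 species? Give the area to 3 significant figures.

1280 hectares

16 = 1.307 × A^0.35  ⇒  A^0.35 = 16/1.307 = 12.24
ln A = ln(12.24) / 0.35 = 2.5049 / 0.35 = 7.1567
A = e^7.1567 ≈ 1283 hectares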